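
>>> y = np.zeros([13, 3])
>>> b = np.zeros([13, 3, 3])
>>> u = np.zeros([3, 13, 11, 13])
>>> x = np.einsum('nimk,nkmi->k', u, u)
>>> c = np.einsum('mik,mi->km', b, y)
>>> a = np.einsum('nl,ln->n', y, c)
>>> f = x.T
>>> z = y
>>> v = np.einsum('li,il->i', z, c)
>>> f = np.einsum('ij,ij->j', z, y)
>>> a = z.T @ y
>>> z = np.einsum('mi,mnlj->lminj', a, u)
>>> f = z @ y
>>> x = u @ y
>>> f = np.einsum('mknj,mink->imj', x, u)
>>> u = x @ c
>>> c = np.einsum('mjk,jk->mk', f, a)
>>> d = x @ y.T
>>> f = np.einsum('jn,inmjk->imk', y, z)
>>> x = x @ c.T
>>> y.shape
(13, 3)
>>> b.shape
(13, 3, 3)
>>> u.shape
(3, 13, 11, 13)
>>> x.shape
(3, 13, 11, 13)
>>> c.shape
(13, 3)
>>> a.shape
(3, 3)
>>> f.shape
(11, 3, 13)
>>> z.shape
(11, 3, 3, 13, 13)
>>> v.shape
(3,)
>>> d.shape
(3, 13, 11, 13)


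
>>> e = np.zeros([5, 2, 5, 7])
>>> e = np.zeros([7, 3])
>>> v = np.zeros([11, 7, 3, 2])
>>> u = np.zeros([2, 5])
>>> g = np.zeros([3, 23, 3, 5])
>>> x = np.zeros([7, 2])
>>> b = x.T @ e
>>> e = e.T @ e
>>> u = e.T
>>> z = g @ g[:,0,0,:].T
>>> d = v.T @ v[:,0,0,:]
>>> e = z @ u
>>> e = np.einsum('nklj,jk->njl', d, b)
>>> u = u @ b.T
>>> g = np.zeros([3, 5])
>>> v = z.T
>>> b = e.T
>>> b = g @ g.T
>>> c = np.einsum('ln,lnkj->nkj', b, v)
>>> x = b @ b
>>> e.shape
(2, 2, 7)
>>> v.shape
(3, 3, 23, 3)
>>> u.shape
(3, 2)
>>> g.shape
(3, 5)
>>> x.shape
(3, 3)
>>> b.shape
(3, 3)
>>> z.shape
(3, 23, 3, 3)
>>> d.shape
(2, 3, 7, 2)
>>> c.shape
(3, 23, 3)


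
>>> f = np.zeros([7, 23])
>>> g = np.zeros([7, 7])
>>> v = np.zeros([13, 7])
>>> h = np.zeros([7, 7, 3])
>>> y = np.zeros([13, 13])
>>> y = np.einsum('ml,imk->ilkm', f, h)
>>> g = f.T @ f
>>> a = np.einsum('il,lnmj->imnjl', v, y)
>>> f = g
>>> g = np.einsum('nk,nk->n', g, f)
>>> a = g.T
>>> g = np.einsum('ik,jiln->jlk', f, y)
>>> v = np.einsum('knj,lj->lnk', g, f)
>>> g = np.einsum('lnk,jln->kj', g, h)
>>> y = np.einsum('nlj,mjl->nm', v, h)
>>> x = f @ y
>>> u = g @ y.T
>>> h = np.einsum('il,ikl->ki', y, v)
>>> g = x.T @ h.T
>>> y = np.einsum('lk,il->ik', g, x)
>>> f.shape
(23, 23)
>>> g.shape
(7, 3)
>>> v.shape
(23, 3, 7)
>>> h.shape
(3, 23)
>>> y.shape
(23, 3)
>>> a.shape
(23,)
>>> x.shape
(23, 7)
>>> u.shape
(23, 23)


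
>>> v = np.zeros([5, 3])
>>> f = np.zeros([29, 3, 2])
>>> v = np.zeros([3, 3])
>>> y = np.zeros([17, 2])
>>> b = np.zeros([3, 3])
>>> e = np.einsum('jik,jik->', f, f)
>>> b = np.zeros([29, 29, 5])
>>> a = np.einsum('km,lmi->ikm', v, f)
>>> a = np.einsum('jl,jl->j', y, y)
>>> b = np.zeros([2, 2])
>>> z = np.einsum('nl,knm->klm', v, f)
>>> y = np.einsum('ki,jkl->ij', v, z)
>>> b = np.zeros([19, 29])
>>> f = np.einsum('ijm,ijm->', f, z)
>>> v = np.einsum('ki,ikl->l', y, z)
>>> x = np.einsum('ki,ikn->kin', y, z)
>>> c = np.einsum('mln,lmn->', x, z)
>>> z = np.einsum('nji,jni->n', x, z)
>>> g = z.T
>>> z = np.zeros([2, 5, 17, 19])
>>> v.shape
(2,)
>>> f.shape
()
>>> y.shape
(3, 29)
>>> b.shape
(19, 29)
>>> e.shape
()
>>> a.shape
(17,)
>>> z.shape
(2, 5, 17, 19)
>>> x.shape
(3, 29, 2)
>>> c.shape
()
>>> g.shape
(3,)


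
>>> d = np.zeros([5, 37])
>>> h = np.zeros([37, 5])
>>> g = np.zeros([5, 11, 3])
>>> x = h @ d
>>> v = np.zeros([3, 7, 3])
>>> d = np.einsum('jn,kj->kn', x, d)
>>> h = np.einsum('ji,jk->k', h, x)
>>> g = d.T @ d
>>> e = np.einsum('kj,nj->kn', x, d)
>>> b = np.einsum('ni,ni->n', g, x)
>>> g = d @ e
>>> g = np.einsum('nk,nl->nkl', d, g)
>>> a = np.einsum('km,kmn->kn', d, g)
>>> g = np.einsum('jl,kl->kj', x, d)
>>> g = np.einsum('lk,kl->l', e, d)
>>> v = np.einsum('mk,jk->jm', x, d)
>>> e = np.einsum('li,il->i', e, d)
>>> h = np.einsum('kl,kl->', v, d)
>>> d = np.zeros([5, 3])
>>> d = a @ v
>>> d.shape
(5, 37)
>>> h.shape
()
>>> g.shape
(37,)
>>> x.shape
(37, 37)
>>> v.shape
(5, 37)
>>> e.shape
(5,)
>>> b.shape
(37,)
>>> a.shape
(5, 5)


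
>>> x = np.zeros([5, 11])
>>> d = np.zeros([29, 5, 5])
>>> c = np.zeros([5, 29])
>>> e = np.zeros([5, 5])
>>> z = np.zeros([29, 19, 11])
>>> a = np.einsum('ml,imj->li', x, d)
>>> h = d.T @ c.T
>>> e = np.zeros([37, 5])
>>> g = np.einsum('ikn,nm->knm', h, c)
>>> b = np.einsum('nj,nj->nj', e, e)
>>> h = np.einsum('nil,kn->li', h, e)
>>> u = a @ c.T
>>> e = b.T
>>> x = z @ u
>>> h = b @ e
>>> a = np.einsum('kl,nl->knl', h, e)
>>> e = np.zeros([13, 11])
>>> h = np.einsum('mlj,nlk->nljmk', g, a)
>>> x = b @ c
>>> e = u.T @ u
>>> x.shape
(37, 29)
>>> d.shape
(29, 5, 5)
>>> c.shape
(5, 29)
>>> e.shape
(5, 5)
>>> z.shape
(29, 19, 11)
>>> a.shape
(37, 5, 37)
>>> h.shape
(37, 5, 29, 5, 37)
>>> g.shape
(5, 5, 29)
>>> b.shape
(37, 5)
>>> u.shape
(11, 5)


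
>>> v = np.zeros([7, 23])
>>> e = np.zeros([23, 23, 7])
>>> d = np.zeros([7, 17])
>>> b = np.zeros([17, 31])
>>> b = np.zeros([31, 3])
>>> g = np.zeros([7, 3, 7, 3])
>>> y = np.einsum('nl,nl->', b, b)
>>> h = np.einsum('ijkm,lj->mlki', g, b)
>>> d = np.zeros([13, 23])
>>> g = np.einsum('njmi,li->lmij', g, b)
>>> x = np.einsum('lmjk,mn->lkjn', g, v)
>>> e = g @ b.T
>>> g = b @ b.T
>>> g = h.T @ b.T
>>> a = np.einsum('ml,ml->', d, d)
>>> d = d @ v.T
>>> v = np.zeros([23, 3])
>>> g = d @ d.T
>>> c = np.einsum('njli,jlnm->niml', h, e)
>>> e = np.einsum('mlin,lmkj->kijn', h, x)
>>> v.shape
(23, 3)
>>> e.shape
(3, 7, 23, 7)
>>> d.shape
(13, 7)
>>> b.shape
(31, 3)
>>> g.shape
(13, 13)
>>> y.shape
()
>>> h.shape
(3, 31, 7, 7)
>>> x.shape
(31, 3, 3, 23)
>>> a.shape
()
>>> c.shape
(3, 7, 31, 7)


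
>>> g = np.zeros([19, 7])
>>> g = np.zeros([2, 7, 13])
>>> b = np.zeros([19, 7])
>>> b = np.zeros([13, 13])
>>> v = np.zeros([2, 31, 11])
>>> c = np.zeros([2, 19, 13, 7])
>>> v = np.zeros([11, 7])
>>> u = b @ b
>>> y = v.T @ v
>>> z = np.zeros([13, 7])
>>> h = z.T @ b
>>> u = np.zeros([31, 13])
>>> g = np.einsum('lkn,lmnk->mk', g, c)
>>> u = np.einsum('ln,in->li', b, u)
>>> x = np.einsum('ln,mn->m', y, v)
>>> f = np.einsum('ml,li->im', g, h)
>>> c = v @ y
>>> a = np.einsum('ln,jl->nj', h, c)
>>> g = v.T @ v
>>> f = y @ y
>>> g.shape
(7, 7)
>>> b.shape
(13, 13)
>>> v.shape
(11, 7)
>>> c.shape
(11, 7)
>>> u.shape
(13, 31)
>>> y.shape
(7, 7)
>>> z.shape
(13, 7)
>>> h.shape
(7, 13)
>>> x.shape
(11,)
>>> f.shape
(7, 7)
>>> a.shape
(13, 11)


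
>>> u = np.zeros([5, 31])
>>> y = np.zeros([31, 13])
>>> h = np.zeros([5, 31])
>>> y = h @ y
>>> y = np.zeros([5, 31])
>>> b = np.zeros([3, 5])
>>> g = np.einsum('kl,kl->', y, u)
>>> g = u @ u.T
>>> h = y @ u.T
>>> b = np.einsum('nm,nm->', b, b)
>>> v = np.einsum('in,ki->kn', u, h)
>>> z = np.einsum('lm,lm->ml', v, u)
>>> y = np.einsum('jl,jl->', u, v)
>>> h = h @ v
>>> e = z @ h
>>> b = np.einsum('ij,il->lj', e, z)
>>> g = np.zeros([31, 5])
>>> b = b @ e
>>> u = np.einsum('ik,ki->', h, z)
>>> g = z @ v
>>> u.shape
()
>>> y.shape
()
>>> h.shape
(5, 31)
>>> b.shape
(5, 31)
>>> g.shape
(31, 31)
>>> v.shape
(5, 31)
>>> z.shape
(31, 5)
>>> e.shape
(31, 31)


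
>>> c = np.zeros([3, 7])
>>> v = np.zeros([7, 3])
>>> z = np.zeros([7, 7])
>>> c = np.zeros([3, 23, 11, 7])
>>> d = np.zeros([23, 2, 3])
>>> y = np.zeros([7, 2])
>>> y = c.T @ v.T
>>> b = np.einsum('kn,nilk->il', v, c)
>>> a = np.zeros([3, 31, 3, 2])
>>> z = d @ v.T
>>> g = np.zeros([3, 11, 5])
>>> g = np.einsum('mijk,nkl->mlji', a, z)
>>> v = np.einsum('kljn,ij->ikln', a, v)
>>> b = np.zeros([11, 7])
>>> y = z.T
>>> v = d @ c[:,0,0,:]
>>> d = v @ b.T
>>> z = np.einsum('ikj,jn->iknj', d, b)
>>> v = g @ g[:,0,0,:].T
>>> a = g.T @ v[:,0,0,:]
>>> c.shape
(3, 23, 11, 7)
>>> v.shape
(3, 7, 3, 3)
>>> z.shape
(23, 2, 7, 11)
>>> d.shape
(23, 2, 11)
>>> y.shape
(7, 2, 23)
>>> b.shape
(11, 7)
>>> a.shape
(31, 3, 7, 3)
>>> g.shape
(3, 7, 3, 31)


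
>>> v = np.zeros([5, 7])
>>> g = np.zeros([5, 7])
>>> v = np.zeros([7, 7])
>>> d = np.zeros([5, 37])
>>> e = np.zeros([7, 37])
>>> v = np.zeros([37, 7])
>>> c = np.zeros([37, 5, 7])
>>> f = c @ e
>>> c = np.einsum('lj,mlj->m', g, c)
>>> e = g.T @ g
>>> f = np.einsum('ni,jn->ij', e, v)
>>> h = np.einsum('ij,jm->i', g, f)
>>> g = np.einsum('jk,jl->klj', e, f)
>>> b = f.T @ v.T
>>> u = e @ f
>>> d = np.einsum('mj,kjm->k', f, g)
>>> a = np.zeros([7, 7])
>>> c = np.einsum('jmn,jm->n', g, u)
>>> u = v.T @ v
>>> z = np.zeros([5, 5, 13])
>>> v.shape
(37, 7)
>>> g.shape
(7, 37, 7)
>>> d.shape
(7,)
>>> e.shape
(7, 7)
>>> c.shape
(7,)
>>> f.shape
(7, 37)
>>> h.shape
(5,)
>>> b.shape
(37, 37)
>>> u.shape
(7, 7)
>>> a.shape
(7, 7)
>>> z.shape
(5, 5, 13)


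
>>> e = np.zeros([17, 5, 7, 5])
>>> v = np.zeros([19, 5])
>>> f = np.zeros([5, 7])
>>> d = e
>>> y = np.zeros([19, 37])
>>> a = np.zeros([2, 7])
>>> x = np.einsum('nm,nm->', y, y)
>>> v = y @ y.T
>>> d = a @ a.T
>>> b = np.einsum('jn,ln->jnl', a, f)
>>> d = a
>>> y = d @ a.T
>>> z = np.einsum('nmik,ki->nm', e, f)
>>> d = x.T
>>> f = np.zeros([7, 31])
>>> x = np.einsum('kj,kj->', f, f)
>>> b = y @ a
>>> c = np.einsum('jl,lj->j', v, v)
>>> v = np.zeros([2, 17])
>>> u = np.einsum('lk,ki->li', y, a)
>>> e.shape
(17, 5, 7, 5)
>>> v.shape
(2, 17)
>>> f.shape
(7, 31)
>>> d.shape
()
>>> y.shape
(2, 2)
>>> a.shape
(2, 7)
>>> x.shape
()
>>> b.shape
(2, 7)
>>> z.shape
(17, 5)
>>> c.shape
(19,)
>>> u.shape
(2, 7)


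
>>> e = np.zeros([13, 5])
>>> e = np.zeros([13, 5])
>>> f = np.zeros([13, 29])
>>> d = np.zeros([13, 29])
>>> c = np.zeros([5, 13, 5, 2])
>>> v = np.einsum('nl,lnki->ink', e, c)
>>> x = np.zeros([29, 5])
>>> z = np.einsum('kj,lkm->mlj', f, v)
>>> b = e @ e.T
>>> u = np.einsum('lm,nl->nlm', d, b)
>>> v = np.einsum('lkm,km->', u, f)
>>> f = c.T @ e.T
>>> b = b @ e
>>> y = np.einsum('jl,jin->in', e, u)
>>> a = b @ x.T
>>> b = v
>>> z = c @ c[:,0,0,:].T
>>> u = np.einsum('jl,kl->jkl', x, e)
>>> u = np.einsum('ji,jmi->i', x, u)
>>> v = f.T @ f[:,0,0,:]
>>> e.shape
(13, 5)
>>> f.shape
(2, 5, 13, 13)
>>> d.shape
(13, 29)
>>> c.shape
(5, 13, 5, 2)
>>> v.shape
(13, 13, 5, 13)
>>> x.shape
(29, 5)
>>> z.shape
(5, 13, 5, 5)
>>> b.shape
()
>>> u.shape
(5,)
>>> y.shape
(13, 29)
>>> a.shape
(13, 29)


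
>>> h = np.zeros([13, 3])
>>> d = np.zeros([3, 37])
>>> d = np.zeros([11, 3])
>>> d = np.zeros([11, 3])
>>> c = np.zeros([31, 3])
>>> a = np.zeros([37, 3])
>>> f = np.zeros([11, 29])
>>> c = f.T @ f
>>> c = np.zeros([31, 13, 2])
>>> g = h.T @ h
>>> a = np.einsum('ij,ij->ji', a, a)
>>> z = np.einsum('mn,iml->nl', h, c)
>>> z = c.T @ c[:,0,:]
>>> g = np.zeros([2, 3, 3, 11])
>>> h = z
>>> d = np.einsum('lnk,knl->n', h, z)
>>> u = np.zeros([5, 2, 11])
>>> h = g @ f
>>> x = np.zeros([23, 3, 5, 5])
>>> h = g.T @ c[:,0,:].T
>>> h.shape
(11, 3, 3, 31)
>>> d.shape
(13,)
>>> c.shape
(31, 13, 2)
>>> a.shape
(3, 37)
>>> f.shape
(11, 29)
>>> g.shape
(2, 3, 3, 11)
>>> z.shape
(2, 13, 2)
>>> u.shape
(5, 2, 11)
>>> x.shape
(23, 3, 5, 5)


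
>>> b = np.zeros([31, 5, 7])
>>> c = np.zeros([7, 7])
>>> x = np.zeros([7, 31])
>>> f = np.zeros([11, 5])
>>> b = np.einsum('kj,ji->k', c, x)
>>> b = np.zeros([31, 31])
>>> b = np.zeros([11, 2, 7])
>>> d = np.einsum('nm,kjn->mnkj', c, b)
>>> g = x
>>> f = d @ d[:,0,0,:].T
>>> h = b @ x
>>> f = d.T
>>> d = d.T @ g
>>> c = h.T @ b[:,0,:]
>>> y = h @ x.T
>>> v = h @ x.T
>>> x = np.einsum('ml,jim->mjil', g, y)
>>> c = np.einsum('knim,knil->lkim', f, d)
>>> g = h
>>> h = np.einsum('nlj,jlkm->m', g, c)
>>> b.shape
(11, 2, 7)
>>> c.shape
(31, 2, 7, 7)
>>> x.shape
(7, 11, 2, 31)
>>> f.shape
(2, 11, 7, 7)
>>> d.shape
(2, 11, 7, 31)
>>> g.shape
(11, 2, 31)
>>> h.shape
(7,)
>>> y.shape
(11, 2, 7)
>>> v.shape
(11, 2, 7)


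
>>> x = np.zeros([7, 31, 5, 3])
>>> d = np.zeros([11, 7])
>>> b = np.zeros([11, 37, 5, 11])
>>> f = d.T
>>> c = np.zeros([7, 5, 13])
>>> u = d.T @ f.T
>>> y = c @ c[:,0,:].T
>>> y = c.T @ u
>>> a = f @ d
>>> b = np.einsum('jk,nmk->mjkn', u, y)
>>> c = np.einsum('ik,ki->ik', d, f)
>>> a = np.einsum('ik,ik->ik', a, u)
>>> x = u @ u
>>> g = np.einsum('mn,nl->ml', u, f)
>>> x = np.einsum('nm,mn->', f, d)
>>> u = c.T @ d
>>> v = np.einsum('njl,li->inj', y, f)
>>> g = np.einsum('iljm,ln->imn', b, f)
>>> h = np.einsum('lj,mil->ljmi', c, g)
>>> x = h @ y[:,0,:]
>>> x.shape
(11, 7, 5, 7)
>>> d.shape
(11, 7)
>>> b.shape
(5, 7, 7, 13)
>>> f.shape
(7, 11)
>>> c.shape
(11, 7)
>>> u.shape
(7, 7)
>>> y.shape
(13, 5, 7)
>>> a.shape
(7, 7)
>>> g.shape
(5, 13, 11)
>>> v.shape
(11, 13, 5)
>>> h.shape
(11, 7, 5, 13)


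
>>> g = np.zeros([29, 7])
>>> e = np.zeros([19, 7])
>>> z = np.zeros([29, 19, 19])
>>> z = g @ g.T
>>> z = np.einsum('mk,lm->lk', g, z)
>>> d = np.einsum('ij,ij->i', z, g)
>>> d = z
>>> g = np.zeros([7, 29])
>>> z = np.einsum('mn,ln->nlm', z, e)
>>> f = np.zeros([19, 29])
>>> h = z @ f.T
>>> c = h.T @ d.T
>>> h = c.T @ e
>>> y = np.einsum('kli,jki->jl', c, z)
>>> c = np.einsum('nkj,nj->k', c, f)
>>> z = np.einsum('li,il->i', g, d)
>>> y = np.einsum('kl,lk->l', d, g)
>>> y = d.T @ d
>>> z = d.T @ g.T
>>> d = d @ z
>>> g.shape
(7, 29)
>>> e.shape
(19, 7)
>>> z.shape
(7, 7)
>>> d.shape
(29, 7)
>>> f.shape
(19, 29)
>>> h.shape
(29, 19, 7)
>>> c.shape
(19,)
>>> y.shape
(7, 7)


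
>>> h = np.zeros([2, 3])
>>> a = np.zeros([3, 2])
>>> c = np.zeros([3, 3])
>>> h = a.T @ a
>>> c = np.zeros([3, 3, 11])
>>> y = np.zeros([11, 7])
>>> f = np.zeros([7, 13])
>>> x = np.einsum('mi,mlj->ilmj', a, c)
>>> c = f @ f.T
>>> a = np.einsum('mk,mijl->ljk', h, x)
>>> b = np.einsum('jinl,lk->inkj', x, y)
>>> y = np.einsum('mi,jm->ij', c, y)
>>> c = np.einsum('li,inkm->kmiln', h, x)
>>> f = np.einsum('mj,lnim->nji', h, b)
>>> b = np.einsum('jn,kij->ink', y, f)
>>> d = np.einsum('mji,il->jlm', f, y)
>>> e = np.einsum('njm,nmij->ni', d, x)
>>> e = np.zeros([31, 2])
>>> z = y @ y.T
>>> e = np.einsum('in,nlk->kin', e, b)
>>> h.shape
(2, 2)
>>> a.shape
(11, 3, 2)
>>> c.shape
(3, 11, 2, 2, 3)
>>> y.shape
(7, 11)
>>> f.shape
(3, 2, 7)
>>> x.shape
(2, 3, 3, 11)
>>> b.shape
(2, 11, 3)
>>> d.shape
(2, 11, 3)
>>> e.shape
(3, 31, 2)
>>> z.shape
(7, 7)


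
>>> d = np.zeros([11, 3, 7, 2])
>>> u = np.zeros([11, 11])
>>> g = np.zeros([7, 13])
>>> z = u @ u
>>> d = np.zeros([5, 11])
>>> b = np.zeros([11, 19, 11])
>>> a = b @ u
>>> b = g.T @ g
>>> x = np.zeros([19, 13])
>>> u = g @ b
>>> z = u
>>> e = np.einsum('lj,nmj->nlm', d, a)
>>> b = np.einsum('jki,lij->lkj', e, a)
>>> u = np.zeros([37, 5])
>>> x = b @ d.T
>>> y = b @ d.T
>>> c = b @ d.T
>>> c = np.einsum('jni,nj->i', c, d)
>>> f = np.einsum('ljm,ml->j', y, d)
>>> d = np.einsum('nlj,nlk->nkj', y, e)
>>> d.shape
(11, 19, 5)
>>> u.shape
(37, 5)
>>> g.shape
(7, 13)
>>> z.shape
(7, 13)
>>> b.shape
(11, 5, 11)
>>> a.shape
(11, 19, 11)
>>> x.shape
(11, 5, 5)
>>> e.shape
(11, 5, 19)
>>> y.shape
(11, 5, 5)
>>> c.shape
(5,)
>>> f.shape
(5,)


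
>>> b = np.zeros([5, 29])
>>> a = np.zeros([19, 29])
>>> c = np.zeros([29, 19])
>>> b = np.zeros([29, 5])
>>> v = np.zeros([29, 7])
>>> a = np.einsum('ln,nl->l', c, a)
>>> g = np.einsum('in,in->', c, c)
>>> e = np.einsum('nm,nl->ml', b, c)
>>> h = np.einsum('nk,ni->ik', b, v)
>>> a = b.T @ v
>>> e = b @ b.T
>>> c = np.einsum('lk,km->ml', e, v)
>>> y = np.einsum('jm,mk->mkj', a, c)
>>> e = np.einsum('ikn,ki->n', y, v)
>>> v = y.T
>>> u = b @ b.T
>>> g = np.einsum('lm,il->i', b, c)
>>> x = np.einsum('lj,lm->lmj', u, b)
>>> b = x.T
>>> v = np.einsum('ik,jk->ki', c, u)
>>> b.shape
(29, 5, 29)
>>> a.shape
(5, 7)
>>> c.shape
(7, 29)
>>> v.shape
(29, 7)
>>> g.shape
(7,)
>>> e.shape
(5,)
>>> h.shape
(7, 5)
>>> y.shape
(7, 29, 5)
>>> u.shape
(29, 29)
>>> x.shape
(29, 5, 29)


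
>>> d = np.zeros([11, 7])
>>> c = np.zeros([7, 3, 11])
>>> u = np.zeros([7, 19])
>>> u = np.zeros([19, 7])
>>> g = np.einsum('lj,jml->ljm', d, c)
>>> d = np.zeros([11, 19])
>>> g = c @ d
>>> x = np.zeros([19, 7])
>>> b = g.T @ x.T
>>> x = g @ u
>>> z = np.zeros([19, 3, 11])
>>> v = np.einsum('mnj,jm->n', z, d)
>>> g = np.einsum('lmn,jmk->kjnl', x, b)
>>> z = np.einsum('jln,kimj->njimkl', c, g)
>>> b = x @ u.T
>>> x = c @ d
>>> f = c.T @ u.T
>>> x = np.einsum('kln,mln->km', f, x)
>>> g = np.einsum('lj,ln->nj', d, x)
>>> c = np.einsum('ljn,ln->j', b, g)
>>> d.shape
(11, 19)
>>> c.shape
(3,)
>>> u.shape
(19, 7)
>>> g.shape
(7, 19)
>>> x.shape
(11, 7)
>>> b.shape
(7, 3, 19)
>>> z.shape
(11, 7, 19, 7, 19, 3)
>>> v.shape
(3,)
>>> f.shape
(11, 3, 19)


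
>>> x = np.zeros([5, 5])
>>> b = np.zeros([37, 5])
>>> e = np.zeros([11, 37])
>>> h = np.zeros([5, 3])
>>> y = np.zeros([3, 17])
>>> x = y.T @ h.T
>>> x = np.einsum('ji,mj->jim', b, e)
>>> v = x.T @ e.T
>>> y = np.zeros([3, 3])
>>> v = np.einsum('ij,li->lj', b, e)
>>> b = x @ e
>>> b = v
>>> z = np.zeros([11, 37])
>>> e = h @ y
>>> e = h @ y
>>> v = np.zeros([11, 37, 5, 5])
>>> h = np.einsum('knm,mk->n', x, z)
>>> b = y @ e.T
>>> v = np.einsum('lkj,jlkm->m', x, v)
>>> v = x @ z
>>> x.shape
(37, 5, 11)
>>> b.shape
(3, 5)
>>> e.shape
(5, 3)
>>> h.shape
(5,)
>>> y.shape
(3, 3)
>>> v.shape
(37, 5, 37)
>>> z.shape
(11, 37)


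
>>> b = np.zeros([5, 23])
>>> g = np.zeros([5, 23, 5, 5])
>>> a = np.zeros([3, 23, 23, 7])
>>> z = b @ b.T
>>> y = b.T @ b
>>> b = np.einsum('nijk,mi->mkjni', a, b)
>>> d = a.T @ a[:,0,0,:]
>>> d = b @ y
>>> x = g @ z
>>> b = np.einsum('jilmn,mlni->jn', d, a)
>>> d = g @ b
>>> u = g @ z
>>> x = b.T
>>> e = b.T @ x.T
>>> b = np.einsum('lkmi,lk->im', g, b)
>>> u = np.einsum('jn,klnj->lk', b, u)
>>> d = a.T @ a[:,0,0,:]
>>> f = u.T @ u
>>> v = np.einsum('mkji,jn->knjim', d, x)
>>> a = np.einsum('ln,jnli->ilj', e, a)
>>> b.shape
(5, 5)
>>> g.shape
(5, 23, 5, 5)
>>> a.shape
(7, 23, 3)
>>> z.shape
(5, 5)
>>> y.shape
(23, 23)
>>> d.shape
(7, 23, 23, 7)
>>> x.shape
(23, 5)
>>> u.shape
(23, 5)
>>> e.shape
(23, 23)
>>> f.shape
(5, 5)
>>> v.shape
(23, 5, 23, 7, 7)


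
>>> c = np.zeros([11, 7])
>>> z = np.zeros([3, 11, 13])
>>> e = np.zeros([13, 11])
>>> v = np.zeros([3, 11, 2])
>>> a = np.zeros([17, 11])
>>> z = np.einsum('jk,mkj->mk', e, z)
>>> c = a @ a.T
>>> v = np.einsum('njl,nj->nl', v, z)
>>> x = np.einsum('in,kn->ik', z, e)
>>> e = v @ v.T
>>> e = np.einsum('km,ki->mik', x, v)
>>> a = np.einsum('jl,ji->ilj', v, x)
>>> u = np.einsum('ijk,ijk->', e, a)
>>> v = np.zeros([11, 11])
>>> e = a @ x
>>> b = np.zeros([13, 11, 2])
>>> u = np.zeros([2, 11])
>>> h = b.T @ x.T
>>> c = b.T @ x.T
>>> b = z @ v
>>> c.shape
(2, 11, 3)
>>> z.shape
(3, 11)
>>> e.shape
(13, 2, 13)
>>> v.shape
(11, 11)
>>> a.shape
(13, 2, 3)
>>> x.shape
(3, 13)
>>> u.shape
(2, 11)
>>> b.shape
(3, 11)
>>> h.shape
(2, 11, 3)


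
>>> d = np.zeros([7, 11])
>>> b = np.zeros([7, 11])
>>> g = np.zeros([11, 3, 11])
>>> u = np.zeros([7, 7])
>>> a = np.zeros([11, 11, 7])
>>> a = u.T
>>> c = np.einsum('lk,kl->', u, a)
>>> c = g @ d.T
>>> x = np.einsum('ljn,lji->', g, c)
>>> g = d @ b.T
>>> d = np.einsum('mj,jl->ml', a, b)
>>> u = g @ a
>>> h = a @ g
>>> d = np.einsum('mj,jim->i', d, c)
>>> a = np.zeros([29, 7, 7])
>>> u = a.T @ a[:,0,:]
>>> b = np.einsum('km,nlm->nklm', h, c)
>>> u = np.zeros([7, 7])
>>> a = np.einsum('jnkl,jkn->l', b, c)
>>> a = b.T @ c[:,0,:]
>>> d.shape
(3,)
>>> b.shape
(11, 7, 3, 7)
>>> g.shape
(7, 7)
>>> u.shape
(7, 7)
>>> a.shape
(7, 3, 7, 7)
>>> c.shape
(11, 3, 7)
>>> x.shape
()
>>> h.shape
(7, 7)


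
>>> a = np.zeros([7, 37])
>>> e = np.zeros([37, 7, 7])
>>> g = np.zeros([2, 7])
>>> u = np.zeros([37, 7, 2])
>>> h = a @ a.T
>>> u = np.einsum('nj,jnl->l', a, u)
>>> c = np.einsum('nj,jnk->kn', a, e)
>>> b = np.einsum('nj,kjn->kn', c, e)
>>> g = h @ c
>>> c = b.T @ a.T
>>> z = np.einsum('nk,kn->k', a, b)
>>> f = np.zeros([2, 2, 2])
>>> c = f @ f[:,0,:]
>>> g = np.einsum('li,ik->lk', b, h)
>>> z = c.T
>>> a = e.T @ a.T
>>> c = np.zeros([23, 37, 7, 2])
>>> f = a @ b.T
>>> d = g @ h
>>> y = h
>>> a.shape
(7, 7, 7)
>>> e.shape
(37, 7, 7)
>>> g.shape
(37, 7)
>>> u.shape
(2,)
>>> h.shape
(7, 7)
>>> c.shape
(23, 37, 7, 2)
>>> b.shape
(37, 7)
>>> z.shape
(2, 2, 2)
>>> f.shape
(7, 7, 37)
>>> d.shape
(37, 7)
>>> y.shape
(7, 7)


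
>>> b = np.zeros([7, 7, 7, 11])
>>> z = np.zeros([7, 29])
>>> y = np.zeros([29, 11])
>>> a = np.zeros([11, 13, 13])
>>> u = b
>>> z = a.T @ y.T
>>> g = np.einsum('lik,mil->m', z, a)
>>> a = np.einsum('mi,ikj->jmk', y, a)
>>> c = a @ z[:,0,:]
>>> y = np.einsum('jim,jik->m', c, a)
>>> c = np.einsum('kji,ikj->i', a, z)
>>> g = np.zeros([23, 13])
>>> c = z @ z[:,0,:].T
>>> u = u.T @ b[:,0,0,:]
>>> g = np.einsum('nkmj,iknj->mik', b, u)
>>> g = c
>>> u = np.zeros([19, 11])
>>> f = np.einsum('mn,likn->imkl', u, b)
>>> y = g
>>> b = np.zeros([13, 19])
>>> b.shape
(13, 19)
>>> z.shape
(13, 13, 29)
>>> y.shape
(13, 13, 13)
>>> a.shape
(13, 29, 13)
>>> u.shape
(19, 11)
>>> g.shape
(13, 13, 13)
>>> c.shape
(13, 13, 13)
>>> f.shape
(7, 19, 7, 7)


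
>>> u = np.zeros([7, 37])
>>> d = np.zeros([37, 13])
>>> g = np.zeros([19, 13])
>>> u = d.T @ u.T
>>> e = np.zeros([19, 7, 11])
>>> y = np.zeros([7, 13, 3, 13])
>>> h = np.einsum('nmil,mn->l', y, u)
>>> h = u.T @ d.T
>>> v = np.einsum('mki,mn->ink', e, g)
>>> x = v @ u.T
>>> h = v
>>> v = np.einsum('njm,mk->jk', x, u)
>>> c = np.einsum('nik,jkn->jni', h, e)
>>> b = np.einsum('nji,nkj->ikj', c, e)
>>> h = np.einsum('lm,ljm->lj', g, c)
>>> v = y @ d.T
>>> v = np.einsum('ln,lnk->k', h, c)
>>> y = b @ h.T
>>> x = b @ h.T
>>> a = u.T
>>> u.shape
(13, 7)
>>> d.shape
(37, 13)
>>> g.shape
(19, 13)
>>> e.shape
(19, 7, 11)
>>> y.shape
(13, 7, 19)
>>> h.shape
(19, 11)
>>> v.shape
(13,)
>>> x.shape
(13, 7, 19)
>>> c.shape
(19, 11, 13)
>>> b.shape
(13, 7, 11)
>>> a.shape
(7, 13)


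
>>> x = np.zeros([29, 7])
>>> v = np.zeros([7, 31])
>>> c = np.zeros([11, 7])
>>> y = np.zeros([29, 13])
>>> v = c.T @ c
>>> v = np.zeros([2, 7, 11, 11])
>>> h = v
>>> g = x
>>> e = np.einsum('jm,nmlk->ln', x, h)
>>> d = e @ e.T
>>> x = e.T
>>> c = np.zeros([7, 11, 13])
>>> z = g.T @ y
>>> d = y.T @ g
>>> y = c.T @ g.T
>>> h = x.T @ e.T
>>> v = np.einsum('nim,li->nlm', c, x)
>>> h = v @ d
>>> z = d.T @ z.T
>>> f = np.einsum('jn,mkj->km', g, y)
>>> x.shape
(2, 11)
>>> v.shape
(7, 2, 13)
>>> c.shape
(7, 11, 13)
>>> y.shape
(13, 11, 29)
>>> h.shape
(7, 2, 7)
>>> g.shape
(29, 7)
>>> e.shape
(11, 2)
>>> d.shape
(13, 7)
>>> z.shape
(7, 7)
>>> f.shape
(11, 13)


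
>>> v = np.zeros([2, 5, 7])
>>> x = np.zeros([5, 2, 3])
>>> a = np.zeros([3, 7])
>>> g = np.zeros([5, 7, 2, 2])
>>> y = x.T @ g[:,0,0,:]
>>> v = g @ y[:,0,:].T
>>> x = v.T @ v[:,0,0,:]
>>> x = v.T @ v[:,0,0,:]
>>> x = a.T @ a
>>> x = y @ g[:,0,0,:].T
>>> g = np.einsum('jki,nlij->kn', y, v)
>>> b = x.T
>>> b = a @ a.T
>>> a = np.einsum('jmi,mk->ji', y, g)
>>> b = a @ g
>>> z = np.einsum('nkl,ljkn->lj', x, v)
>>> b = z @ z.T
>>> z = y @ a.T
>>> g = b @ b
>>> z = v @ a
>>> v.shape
(5, 7, 2, 3)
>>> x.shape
(3, 2, 5)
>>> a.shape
(3, 2)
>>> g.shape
(5, 5)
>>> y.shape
(3, 2, 2)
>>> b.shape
(5, 5)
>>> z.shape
(5, 7, 2, 2)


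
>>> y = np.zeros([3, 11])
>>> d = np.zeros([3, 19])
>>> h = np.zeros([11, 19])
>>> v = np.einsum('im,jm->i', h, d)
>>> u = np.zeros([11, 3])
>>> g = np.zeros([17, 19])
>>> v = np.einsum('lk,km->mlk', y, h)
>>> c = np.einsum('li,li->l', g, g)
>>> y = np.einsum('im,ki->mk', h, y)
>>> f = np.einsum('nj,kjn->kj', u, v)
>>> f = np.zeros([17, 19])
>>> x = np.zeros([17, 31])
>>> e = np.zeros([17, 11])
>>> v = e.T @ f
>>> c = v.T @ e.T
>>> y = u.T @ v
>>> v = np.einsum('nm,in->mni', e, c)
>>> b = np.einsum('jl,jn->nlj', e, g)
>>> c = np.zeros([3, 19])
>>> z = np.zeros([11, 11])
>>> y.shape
(3, 19)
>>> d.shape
(3, 19)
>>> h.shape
(11, 19)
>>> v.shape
(11, 17, 19)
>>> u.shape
(11, 3)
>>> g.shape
(17, 19)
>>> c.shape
(3, 19)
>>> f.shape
(17, 19)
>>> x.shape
(17, 31)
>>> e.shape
(17, 11)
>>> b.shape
(19, 11, 17)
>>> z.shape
(11, 11)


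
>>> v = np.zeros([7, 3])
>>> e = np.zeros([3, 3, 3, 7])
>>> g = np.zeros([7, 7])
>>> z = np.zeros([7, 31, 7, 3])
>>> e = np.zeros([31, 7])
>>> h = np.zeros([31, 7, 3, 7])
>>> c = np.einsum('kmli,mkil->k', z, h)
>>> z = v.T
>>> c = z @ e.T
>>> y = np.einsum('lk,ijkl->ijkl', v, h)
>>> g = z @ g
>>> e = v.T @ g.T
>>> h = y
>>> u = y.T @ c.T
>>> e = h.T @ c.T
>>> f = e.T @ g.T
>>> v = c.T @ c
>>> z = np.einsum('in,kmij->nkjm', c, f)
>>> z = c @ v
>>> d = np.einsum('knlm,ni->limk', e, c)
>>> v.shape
(31, 31)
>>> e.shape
(7, 3, 7, 3)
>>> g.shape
(3, 7)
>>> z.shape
(3, 31)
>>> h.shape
(31, 7, 3, 7)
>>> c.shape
(3, 31)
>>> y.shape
(31, 7, 3, 7)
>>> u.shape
(7, 3, 7, 3)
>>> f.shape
(3, 7, 3, 3)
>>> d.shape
(7, 31, 3, 7)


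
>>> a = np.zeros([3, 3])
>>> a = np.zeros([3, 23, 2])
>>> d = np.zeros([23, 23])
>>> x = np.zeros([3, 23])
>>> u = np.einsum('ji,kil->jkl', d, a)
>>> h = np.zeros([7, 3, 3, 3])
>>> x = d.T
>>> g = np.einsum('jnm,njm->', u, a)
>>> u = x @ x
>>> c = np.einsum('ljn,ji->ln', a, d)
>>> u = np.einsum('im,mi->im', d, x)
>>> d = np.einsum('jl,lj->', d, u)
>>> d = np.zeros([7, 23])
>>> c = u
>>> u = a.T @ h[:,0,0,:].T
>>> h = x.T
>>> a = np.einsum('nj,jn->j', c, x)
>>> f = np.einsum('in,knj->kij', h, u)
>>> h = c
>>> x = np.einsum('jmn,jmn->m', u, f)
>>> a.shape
(23,)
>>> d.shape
(7, 23)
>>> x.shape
(23,)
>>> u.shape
(2, 23, 7)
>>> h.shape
(23, 23)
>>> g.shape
()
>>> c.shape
(23, 23)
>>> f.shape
(2, 23, 7)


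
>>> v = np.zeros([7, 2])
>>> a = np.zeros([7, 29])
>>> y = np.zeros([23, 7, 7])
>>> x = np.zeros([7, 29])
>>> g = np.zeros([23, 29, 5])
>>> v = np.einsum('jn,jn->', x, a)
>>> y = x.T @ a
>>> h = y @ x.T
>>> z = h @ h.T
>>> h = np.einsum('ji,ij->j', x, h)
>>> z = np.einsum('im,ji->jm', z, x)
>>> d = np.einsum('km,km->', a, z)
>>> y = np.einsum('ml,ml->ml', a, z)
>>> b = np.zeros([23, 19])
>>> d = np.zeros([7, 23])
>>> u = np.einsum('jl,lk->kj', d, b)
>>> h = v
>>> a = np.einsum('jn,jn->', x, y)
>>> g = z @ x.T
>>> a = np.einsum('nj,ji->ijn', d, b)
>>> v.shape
()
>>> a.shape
(19, 23, 7)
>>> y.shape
(7, 29)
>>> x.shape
(7, 29)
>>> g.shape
(7, 7)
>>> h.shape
()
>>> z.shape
(7, 29)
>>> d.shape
(7, 23)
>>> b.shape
(23, 19)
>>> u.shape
(19, 7)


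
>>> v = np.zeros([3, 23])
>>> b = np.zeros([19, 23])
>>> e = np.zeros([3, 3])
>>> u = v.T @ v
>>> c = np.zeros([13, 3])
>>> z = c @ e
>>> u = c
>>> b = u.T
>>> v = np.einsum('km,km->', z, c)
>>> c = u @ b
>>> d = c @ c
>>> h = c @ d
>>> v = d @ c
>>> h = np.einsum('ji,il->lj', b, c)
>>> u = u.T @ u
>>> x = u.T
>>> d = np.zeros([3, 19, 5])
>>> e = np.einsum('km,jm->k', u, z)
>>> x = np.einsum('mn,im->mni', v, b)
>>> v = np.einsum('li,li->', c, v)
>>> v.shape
()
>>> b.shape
(3, 13)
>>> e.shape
(3,)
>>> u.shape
(3, 3)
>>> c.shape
(13, 13)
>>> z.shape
(13, 3)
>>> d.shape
(3, 19, 5)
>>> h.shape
(13, 3)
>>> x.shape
(13, 13, 3)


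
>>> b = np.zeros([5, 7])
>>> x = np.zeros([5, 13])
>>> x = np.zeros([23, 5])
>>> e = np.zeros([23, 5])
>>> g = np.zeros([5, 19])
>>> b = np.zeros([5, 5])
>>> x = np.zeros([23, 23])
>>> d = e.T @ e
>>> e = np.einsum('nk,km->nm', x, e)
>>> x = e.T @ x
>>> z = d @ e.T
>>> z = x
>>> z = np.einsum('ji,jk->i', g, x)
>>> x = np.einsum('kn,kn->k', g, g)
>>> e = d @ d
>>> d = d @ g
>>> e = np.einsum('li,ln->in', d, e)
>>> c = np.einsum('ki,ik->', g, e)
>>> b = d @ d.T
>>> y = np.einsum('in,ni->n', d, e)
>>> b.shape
(5, 5)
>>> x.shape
(5,)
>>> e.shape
(19, 5)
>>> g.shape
(5, 19)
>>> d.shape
(5, 19)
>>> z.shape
(19,)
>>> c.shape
()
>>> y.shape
(19,)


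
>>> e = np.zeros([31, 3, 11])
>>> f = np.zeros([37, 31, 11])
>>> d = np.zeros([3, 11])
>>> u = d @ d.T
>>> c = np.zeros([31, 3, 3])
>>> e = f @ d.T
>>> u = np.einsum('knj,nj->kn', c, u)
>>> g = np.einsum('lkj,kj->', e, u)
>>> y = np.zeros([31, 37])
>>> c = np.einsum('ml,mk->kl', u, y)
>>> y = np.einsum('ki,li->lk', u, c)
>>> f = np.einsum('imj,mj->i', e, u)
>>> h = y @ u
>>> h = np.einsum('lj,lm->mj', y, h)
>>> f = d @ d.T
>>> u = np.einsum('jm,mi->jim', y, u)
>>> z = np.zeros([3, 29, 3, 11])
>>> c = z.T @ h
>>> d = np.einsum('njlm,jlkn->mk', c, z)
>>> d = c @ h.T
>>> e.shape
(37, 31, 3)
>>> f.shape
(3, 3)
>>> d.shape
(11, 3, 29, 3)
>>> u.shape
(37, 3, 31)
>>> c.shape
(11, 3, 29, 31)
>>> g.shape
()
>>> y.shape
(37, 31)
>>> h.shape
(3, 31)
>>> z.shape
(3, 29, 3, 11)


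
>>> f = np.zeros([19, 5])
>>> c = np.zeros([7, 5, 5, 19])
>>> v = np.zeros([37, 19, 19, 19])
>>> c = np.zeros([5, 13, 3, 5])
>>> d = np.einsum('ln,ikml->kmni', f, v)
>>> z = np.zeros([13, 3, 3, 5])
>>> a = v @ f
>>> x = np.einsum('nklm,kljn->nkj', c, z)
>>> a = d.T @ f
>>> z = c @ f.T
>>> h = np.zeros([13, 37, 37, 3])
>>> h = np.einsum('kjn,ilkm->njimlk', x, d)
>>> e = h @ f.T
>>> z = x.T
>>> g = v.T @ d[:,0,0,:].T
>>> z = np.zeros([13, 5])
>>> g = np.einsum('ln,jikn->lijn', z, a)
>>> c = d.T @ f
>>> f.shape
(19, 5)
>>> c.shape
(37, 5, 19, 5)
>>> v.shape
(37, 19, 19, 19)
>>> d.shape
(19, 19, 5, 37)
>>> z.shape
(13, 5)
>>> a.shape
(37, 5, 19, 5)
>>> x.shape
(5, 13, 3)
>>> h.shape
(3, 13, 19, 37, 19, 5)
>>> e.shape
(3, 13, 19, 37, 19, 19)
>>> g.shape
(13, 5, 37, 5)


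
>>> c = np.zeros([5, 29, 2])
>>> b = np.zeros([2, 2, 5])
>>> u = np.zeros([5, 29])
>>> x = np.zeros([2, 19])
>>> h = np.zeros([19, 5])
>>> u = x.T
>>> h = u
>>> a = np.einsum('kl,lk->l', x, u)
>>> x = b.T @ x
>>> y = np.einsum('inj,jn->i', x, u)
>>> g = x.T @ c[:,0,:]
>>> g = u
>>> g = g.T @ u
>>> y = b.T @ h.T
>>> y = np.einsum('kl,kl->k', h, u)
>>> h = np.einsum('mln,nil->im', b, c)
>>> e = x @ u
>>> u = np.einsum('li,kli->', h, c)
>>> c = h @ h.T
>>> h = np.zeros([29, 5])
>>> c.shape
(29, 29)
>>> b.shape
(2, 2, 5)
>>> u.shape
()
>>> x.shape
(5, 2, 19)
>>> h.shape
(29, 5)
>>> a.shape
(19,)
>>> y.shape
(19,)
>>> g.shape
(2, 2)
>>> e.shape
(5, 2, 2)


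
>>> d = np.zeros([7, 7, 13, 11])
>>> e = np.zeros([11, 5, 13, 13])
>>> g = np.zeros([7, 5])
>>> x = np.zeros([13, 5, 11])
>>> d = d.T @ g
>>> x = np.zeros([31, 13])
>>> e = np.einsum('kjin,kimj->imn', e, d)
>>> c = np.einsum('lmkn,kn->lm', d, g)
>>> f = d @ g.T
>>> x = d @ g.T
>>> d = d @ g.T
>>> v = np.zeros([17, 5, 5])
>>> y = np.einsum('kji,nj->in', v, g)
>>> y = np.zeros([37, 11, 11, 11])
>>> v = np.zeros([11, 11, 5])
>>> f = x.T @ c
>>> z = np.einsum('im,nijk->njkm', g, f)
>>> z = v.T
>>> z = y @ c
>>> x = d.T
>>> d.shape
(11, 13, 7, 7)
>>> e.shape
(13, 7, 13)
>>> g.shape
(7, 5)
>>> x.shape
(7, 7, 13, 11)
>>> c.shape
(11, 13)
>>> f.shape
(7, 7, 13, 13)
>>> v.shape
(11, 11, 5)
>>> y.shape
(37, 11, 11, 11)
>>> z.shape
(37, 11, 11, 13)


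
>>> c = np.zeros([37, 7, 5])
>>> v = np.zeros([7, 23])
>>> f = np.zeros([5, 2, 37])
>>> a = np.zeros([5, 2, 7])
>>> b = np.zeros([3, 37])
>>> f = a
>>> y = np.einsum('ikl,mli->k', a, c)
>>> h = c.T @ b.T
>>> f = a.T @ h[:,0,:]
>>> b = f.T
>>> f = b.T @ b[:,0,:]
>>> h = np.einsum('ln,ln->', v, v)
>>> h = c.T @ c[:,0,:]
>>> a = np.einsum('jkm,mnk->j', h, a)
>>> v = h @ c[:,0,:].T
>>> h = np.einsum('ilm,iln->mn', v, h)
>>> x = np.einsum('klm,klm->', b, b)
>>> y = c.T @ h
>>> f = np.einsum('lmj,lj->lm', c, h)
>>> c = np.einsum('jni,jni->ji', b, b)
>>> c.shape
(3, 7)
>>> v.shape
(5, 7, 37)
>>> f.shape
(37, 7)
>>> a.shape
(5,)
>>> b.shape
(3, 2, 7)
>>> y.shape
(5, 7, 5)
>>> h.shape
(37, 5)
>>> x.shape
()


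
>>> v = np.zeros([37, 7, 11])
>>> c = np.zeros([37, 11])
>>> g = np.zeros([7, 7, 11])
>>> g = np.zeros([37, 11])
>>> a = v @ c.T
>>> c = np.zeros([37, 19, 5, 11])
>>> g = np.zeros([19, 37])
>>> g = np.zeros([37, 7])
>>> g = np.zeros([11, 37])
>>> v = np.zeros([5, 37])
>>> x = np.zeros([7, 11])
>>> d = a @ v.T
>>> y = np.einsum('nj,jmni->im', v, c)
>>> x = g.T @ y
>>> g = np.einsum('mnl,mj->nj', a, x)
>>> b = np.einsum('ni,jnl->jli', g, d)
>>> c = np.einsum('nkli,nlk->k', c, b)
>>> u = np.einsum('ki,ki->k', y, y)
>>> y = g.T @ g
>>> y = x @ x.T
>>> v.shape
(5, 37)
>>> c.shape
(19,)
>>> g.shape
(7, 19)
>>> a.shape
(37, 7, 37)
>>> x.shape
(37, 19)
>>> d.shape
(37, 7, 5)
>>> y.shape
(37, 37)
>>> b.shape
(37, 5, 19)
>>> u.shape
(11,)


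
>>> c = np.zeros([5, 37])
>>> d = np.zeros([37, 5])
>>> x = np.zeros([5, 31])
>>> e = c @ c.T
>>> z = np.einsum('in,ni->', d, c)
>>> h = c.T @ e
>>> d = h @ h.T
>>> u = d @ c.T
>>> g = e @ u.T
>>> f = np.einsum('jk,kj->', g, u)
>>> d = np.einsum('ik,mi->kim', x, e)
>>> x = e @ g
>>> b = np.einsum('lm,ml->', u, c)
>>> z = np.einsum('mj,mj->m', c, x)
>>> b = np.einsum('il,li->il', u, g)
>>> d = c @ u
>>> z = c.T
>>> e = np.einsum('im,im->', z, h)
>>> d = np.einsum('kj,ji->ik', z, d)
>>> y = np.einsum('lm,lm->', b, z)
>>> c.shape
(5, 37)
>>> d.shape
(5, 37)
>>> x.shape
(5, 37)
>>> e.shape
()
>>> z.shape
(37, 5)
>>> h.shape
(37, 5)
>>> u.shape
(37, 5)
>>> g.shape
(5, 37)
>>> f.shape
()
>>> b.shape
(37, 5)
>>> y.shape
()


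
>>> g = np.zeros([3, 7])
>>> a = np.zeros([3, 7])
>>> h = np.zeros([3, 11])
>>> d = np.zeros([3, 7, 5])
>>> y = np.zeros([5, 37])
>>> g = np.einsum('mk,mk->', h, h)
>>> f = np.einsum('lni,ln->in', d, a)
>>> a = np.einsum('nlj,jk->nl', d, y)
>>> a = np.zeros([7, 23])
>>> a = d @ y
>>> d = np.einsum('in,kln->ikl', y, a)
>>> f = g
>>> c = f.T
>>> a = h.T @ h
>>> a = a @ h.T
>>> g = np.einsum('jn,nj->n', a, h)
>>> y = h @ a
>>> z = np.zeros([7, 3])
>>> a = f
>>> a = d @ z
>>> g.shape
(3,)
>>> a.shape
(5, 3, 3)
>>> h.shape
(3, 11)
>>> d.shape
(5, 3, 7)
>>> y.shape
(3, 3)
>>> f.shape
()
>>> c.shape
()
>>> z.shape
(7, 3)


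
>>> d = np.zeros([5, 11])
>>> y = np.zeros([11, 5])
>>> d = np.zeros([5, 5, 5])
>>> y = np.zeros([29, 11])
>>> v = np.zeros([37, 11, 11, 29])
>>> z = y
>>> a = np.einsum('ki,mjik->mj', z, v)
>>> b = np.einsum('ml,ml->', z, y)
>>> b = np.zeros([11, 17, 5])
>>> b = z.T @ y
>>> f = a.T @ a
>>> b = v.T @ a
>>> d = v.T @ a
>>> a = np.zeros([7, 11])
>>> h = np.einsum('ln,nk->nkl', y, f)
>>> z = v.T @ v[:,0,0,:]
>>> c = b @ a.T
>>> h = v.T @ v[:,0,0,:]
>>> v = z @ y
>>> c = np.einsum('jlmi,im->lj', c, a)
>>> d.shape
(29, 11, 11, 11)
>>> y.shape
(29, 11)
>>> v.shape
(29, 11, 11, 11)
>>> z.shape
(29, 11, 11, 29)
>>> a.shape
(7, 11)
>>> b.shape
(29, 11, 11, 11)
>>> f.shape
(11, 11)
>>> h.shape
(29, 11, 11, 29)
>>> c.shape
(11, 29)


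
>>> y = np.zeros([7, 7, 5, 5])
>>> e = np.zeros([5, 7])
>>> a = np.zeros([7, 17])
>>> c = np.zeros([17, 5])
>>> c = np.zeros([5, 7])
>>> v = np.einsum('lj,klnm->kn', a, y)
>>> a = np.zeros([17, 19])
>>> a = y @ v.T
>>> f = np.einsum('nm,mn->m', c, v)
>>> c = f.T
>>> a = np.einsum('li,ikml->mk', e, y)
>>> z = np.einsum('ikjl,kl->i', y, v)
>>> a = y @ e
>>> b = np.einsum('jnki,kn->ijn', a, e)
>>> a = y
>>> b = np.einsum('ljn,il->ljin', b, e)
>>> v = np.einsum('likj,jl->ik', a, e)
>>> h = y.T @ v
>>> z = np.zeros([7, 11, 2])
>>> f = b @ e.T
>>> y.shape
(7, 7, 5, 5)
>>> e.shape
(5, 7)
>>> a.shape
(7, 7, 5, 5)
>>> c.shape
(7,)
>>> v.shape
(7, 5)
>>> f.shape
(7, 7, 5, 5)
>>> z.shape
(7, 11, 2)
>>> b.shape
(7, 7, 5, 7)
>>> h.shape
(5, 5, 7, 5)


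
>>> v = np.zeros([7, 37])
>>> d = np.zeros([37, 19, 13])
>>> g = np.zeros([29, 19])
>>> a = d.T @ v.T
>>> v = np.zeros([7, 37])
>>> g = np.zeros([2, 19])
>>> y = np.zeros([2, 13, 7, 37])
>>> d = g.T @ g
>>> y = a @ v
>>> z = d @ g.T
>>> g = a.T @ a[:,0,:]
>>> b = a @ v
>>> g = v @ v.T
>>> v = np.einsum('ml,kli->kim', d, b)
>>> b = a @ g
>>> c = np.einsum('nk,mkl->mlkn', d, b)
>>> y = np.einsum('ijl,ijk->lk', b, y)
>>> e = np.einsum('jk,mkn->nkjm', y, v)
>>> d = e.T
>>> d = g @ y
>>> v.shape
(13, 37, 19)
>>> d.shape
(7, 37)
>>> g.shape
(7, 7)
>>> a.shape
(13, 19, 7)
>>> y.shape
(7, 37)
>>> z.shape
(19, 2)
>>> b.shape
(13, 19, 7)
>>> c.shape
(13, 7, 19, 19)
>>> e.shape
(19, 37, 7, 13)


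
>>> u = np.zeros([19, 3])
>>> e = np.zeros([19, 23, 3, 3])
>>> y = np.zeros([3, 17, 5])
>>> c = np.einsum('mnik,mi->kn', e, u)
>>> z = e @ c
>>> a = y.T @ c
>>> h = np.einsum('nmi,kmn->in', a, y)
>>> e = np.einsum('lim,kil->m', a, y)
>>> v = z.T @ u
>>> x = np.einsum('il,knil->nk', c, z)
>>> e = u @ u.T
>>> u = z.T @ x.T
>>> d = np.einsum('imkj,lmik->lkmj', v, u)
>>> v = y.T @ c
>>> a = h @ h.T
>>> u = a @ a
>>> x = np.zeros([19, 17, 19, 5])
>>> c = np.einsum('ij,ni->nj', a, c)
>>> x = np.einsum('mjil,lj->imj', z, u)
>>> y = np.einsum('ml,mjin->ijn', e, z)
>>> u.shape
(23, 23)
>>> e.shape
(19, 19)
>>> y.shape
(3, 23, 23)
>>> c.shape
(3, 23)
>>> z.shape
(19, 23, 3, 23)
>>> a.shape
(23, 23)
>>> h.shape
(23, 5)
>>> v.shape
(5, 17, 23)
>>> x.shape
(3, 19, 23)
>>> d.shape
(23, 23, 3, 3)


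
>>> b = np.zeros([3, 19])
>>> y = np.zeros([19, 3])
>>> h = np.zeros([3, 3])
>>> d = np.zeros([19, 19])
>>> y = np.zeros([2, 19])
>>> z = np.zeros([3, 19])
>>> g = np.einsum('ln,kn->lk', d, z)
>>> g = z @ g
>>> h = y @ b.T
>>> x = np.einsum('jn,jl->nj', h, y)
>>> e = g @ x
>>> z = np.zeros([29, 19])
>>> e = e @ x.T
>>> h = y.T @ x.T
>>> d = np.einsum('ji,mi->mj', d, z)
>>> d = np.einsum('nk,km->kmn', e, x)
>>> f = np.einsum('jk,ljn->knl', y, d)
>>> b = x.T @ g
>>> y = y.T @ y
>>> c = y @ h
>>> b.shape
(2, 3)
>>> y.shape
(19, 19)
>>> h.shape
(19, 3)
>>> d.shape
(3, 2, 3)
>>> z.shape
(29, 19)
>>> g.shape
(3, 3)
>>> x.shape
(3, 2)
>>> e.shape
(3, 3)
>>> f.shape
(19, 3, 3)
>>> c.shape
(19, 3)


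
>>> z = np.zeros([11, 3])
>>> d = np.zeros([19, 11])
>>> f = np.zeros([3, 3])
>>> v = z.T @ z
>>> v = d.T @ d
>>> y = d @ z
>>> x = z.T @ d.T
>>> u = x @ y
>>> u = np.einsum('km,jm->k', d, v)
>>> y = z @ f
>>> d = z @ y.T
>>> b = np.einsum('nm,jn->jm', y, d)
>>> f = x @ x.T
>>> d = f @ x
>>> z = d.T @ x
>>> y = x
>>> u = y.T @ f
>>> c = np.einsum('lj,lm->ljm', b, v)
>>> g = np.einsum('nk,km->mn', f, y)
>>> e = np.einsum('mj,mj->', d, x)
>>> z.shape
(19, 19)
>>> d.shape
(3, 19)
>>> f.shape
(3, 3)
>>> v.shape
(11, 11)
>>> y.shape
(3, 19)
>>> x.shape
(3, 19)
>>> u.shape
(19, 3)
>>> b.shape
(11, 3)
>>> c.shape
(11, 3, 11)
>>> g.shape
(19, 3)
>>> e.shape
()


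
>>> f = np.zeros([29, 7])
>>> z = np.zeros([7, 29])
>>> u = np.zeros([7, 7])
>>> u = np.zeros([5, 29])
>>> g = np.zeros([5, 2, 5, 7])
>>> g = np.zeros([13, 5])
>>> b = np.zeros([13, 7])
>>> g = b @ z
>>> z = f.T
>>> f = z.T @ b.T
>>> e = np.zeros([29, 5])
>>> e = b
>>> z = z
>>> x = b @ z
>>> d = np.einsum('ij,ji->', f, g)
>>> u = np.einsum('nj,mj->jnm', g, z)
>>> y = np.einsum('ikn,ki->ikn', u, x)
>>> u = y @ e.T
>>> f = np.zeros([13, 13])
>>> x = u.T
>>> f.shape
(13, 13)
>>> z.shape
(7, 29)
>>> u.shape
(29, 13, 13)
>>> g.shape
(13, 29)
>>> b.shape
(13, 7)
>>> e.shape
(13, 7)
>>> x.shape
(13, 13, 29)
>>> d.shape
()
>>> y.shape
(29, 13, 7)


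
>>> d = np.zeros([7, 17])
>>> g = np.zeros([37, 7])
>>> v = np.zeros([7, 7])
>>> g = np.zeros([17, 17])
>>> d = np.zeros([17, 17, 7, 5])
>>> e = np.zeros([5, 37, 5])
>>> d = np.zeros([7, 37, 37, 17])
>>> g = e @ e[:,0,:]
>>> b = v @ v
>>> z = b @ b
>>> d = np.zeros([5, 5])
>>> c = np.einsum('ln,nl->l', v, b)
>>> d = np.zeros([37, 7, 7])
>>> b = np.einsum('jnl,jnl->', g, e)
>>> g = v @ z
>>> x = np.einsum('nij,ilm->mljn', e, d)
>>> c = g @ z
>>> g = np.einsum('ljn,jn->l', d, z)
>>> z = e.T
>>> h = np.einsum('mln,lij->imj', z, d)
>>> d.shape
(37, 7, 7)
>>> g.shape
(37,)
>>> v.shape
(7, 7)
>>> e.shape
(5, 37, 5)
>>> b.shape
()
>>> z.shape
(5, 37, 5)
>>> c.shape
(7, 7)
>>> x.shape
(7, 7, 5, 5)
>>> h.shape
(7, 5, 7)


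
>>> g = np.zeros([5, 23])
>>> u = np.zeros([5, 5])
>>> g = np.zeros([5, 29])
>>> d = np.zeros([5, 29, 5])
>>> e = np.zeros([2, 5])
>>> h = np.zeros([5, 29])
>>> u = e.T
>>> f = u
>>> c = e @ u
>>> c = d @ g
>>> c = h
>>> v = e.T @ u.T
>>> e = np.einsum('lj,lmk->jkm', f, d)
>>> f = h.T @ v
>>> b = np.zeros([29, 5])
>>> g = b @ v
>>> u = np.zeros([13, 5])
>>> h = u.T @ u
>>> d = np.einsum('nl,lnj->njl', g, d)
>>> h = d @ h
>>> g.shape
(29, 5)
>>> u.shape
(13, 5)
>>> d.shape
(29, 5, 5)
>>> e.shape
(2, 5, 29)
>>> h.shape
(29, 5, 5)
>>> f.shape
(29, 5)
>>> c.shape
(5, 29)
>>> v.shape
(5, 5)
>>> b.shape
(29, 5)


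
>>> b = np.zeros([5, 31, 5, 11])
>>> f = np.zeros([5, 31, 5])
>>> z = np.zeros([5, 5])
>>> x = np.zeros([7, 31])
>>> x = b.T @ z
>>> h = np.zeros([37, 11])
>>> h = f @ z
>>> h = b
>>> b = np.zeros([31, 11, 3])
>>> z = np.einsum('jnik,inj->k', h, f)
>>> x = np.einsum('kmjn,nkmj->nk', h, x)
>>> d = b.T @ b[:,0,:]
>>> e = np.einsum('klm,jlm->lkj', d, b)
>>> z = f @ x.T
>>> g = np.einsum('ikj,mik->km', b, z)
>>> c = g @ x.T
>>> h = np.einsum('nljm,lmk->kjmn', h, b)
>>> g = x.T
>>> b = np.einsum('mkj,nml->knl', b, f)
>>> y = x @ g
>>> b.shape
(11, 5, 5)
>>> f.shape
(5, 31, 5)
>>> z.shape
(5, 31, 11)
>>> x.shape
(11, 5)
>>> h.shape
(3, 5, 11, 5)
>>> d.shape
(3, 11, 3)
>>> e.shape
(11, 3, 31)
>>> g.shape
(5, 11)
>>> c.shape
(11, 11)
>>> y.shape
(11, 11)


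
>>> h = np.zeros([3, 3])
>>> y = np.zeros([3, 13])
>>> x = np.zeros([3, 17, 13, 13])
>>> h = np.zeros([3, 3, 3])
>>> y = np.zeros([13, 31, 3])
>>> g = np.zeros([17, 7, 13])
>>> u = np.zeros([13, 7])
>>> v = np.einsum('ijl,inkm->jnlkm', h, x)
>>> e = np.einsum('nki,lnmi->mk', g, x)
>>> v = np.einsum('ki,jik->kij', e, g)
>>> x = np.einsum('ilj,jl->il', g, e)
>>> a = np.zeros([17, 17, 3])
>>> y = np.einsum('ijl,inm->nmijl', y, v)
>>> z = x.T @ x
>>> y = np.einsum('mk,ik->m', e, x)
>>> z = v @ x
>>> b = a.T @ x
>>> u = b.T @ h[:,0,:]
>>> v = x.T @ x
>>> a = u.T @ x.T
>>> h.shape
(3, 3, 3)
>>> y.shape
(13,)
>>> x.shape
(17, 7)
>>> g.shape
(17, 7, 13)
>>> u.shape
(7, 17, 3)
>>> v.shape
(7, 7)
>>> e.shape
(13, 7)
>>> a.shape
(3, 17, 17)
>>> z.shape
(13, 7, 7)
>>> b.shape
(3, 17, 7)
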